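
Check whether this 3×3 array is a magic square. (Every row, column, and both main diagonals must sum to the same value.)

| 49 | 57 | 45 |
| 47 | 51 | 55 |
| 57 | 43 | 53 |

No — column 3 sums to 153 but column 2 sums to 151.

Row 1: 49 + 57 + 45 = 151.
Row 2: 47 + 51 + 55 = 153.
Row 3: 57 + 43 + 53 = 153.
Column 1: 49 + 47 + 57 = 153.
Column 2: 57 + 51 + 43 = 151.
Column 3: 45 + 55 + 53 = 153.
Main diagonal: 49 + 51 + 53 = 153.
Anti-diagonal: 45 + 51 + 57 = 153.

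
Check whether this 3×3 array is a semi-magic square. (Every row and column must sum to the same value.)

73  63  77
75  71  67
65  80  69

Row 1: 73 + 63 + 77 = 213.
Row 2: 75 + 71 + 67 = 213.
Row 3: 65 + 80 + 69 = 214.
Column 1: 73 + 75 + 65 = 213.
Column 2: 63 + 71 + 80 = 214.
Column 3: 77 + 67 + 69 = 213.

No — row 3 sums to 214 but column 3 sums to 213.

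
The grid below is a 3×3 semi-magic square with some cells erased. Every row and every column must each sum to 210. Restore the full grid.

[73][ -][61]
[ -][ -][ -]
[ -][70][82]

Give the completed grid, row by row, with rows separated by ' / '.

73 76 61 / 79 64 67 / 58 70 82

From row 1, 210 − (73 + 61) gives (1,2) = 76.
Row 3: 70 + 82 + ? = 210, so (3,1) = 58.
The remaining cell in column 1 is (2,1) = 210 − 131 = 79.
Column 2 needs 210; the known cells sum to 146, so (2,2) = 64.
Column 3 must total 210; the given cells sum to 143, so (2,3) = 67.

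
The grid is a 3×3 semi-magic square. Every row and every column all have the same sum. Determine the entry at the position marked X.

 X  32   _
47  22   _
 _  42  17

12

Column 2 is complete and sums to 96; that is the magic constant.
Using row 2: 47 + 22 + ? → (2,3) = 96 − 69 = 27.
The remaining cell in row 3 is (3,1) = 96 − 59 = 37.
From column 1, 96 − (47 + 37) gives (1,1) = 12.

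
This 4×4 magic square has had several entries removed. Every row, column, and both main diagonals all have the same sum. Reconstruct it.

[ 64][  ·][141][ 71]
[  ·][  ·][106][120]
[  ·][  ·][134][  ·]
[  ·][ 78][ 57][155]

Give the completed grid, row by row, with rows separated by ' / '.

Column 3 is already complete: 141 + 106 + 134 + 57 = 438, so that is the magic constant.
From row 1, 438 − (64 + 141 + 71) gives (1,2) = 162.
From row 4, 438 − (78 + 57 + 155) gives (4,1) = 148.
Column 4 needs 438; the known cells sum to 346, so (3,4) = 92.
Using main diagonal: 64 + 134 + 155 + ? → (2,2) = 438 − 353 = 85.
Anti-diagonal: 71 + 106 + 148 + ? = 438, so (3,2) = 113.
From row 2, 438 − (85 + 106 + 120) gives (2,1) = 127.
The remaining cell in row 3 is (3,1) = 438 − 339 = 99.

64 162 141 71 / 127 85 106 120 / 99 113 134 92 / 148 78 57 155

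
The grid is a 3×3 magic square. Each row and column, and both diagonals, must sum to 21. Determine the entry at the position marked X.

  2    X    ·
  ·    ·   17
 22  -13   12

Column 1: 2 + 22 + ? = 21, so (2,1) = -3.
Column 3: 17 + 12 + ? = 21, so (1,3) = -8.
Main diagonal must total 21; the given cells sum to 14, so (2,2) = 7.
Using row 1: 2 + (-8) + ? → (1,2) = 21 − (-6) = 27.

27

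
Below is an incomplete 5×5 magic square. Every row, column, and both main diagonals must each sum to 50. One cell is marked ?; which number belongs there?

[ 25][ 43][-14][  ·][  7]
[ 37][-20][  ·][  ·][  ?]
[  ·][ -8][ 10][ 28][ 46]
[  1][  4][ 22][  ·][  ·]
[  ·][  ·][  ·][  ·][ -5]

Row 1 needs 50; the known cells sum to 61, so (1,4) = -11.
Row 3 needs 50; the known cells sum to 76, so (3,1) = -26.
Column 1 needs 50; the known cells sum to 37, so (5,1) = 13.
Column 2: 43 + (-20) + (-8) + 4 + ? = 50, so (5,2) = 31.
Main diagonal needs 50; the known cells sum to 10, so (4,4) = 40.
From anti-diagonal, 50 − (7 + 10 + 4 + 13) gives (2,4) = 16.
Using row 4: 1 + 4 + 22 + 40 + ? → (4,5) = 50 − 67 = -17.
Using column 4: -11 + 16 + 28 + 40 + ? → (5,4) = 50 − 73 = -23.
Column 5 must total 50; the given cells sum to 31, so (2,5) = 19.

19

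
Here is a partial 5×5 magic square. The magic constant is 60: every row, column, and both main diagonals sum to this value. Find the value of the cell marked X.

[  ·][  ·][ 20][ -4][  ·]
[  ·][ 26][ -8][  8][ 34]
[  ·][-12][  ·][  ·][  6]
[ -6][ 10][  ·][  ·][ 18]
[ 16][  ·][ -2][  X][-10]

24

Using row 2: 26 + (-8) + 8 + 34 + ? → (2,1) = 60 − 60 = 0.
Column 5 needs 60; the known cells sum to 48, so (1,5) = 12.
Anti-diagonal: 12 + 8 + 10 + 16 + ? = 60, so (3,3) = 14.
The remaining cell in column 3 is (4,3) = 60 − 24 = 36.
Using row 4: -6 + 10 + 36 + 18 + ? → (4,4) = 60 − 58 = 2.
Using main diagonal: 26 + 14 + 2 + (-10) + ? → (1,1) = 60 − 32 = 28.
Using row 1: 28 + 20 + (-4) + 12 + ? → (1,2) = 60 − 56 = 4.
Using column 1: 28 + 0 + (-6) + 16 + ? → (3,1) = 60 − 38 = 22.
From column 2, 60 − (4 + 26 + (-12) + 10) gives (5,2) = 32.
Row 3 must total 60; the given cells sum to 30, so (3,4) = 30.
Row 5: 16 + 32 + (-2) + (-10) + ? = 60, so (5,4) = 24.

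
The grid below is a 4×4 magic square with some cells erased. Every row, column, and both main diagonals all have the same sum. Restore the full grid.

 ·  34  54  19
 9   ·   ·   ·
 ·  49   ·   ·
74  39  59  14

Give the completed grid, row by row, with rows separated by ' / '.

Row 4 is already complete: 74 + 39 + 59 + 14 = 186, so that is the magic constant.
Row 1: 34 + 54 + 19 + ? = 186, so (1,1) = 79.
The remaining cell in column 1 is (3,1) = 186 − 162 = 24.
Column 2 needs 186; the known cells sum to 122, so (2,2) = 64.
Main diagonal needs 186; the known cells sum to 157, so (3,3) = 29.
Anti-diagonal needs 186; the known cells sum to 142, so (2,3) = 44.
Row 2 must total 186; the given cells sum to 117, so (2,4) = 69.
Row 3: 24 + 49 + 29 + ? = 186, so (3,4) = 84.

79 34 54 19 / 9 64 44 69 / 24 49 29 84 / 74 39 59 14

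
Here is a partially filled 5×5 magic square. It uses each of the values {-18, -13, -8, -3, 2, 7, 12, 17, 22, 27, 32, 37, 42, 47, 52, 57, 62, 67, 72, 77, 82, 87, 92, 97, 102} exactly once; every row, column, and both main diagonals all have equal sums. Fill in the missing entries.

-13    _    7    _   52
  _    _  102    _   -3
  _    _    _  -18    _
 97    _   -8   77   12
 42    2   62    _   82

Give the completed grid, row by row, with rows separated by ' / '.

The 25 entries sum to 1050, so each line sums to 1050/5 = 210.
Row 4: 97 + (-8) + 77 + 12 + ? = 210, so (4,2) = 32.
Row 5: 42 + 2 + 62 + 82 + ? = 210, so (5,4) = 22.
Using column 3: 7 + 102 + (-8) + 62 + ? → (3,3) = 210 − 163 = 47.
From column 5, 210 − (52 + (-3) + 12 + 82) gives (3,5) = 67.
Using main diagonal: -13 + 47 + 77 + 82 + ? → (2,2) = 210 − 193 = 17.
The remaining cell in anti-diagonal is (2,4) = 210 − 173 = 37.
The remaining cell in row 2 is (2,1) = 210 − 153 = 57.
Using column 1: -13 + 57 + 97 + 42 + ? → (3,1) = 210 − 183 = 27.
Column 4 needs 210; the known cells sum to 118, so (1,4) = 92.
The remaining cell in row 1 is (1,2) = 210 − 138 = 72.
From row 3, 210 − (27 + 47 + (-18) + 67) gives (3,2) = 87.

-13 72 7 92 52 / 57 17 102 37 -3 / 27 87 47 -18 67 / 97 32 -8 77 12 / 42 2 62 22 82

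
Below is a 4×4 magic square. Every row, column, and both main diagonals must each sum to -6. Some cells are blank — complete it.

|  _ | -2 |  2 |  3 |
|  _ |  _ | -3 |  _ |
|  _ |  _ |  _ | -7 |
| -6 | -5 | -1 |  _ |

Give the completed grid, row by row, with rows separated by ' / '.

-9 -2 2 3 / 4 1 -3 -8 / 5 0 -4 -7 / -6 -5 -1 6

From row 1, -6 − (-2 + 2 + 3) gives (1,1) = -9.
Row 4 needs -6; the known cells sum to -12, so (4,4) = 6.
Using column 3: 2 + (-3) + (-1) + ? → (3,3) = -6 − (-2) = -4.
Column 4 needs -6; the known cells sum to 2, so (2,4) = -8.
Main diagonal: -9 + (-4) + 6 + ? = -6, so (2,2) = 1.
Anti-diagonal must total -6; the given cells sum to -6, so (3,2) = 0.
From row 2, -6 − (1 + (-3) + (-8)) gives (2,1) = 4.
From row 3, -6 − (0 + (-4) + (-7)) gives (3,1) = 5.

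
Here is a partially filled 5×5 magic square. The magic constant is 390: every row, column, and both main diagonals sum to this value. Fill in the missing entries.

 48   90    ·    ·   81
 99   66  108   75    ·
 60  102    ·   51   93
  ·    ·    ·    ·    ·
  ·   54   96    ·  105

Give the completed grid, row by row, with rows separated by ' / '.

48 90 57 114 81 / 99 66 108 75 42 / 60 102 84 51 93 / 111 78 45 87 69 / 72 54 96 63 105

Using row 2: 99 + 66 + 108 + 75 + ? → (2,5) = 390 − 348 = 42.
Row 3 must total 390; the given cells sum to 306, so (3,3) = 84.
Column 2 must total 390; the given cells sum to 312, so (4,2) = 78.
Using column 5: 81 + 42 + 93 + 105 + ? → (4,5) = 390 − 321 = 69.
The remaining cell in main diagonal is (4,4) = 390 − 303 = 87.
The remaining cell in anti-diagonal is (5,1) = 390 − 318 = 72.
Row 5: 72 + 54 + 96 + 105 + ? = 390, so (5,4) = 63.
Column 1 needs 390; the known cells sum to 279, so (4,1) = 111.
Using column 4: 75 + 51 + 87 + 63 + ? → (1,4) = 390 − 276 = 114.
From row 1, 390 − (48 + 90 + 114 + 81) gives (1,3) = 57.
Row 4 needs 390; the known cells sum to 345, so (4,3) = 45.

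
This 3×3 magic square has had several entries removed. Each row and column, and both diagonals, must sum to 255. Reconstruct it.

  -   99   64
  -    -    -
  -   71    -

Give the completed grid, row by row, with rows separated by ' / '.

Row 1 must total 255; the given cells sum to 163, so (1,1) = 92.
Using column 2: 99 + 71 + ? → (2,2) = 255 − 170 = 85.
Main diagonal needs 255; the known cells sum to 177, so (3,3) = 78.
Anti-diagonal: 64 + 85 + ? = 255, so (3,1) = 106.
The remaining cell in column 1 is (2,1) = 255 − 198 = 57.
Using column 3: 64 + 78 + ? → (2,3) = 255 − 142 = 113.

92 99 64 / 57 85 113 / 106 71 78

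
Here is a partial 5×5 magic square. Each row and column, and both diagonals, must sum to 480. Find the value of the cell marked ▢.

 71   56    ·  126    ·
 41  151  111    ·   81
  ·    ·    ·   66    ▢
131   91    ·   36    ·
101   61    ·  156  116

Using row 2: 41 + 151 + 111 + 81 + ? → (2,4) = 480 − 384 = 96.
Row 5: 101 + 61 + 156 + 116 + ? = 480, so (5,3) = 46.
Column 1: 71 + 41 + 131 + 101 + ? = 480, so (3,1) = 136.
From column 2, 480 − (56 + 151 + 91 + 61) gives (3,2) = 121.
The remaining cell in main diagonal is (3,3) = 480 − 374 = 106.
Anti-diagonal: 96 + 106 + 91 + 101 + ? = 480, so (1,5) = 86.
Row 1 needs 480; the known cells sum to 339, so (1,3) = 141.
Using row 3: 136 + 121 + 106 + 66 + ? → (3,5) = 480 − 429 = 51.

51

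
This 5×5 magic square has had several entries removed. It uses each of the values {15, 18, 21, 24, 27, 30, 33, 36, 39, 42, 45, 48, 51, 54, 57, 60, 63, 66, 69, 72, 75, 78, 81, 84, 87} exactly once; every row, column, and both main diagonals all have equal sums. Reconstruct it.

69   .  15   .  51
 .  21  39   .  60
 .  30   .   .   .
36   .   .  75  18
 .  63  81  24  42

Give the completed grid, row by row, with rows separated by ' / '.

The 25 entries sum to 1275, so each line sums to 1275/5 = 255.
From row 5, 255 − (63 + 81 + 24 + 42) gives (5,1) = 45.
The remaining cell in column 5 is (3,5) = 255 − 171 = 84.
Main diagonal: 69 + 21 + 75 + 42 + ? = 255, so (3,3) = 48.
Using column 3: 15 + 39 + 48 + 81 + ? → (4,3) = 255 − 183 = 72.
Row 4 must total 255; the given cells sum to 201, so (4,2) = 54.
Column 2: 21 + 30 + 54 + 63 + ? = 255, so (1,2) = 87.
From anti-diagonal, 255 − (51 + 48 + 54 + 45) gives (2,4) = 57.
Row 1 needs 255; the known cells sum to 222, so (1,4) = 33.
Row 2 needs 255; the known cells sum to 177, so (2,1) = 78.
The remaining cell in column 1 is (3,1) = 255 − 228 = 27.
Column 4 must total 255; the given cells sum to 189, so (3,4) = 66.

69 87 15 33 51 / 78 21 39 57 60 / 27 30 48 66 84 / 36 54 72 75 18 / 45 63 81 24 42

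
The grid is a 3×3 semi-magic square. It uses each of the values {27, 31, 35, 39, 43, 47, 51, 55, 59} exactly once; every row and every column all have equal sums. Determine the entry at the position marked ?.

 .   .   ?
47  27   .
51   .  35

39

The 9 entries sum to 387, so each line sums to 387/3 = 129.
The remaining cell in row 2 is (2,3) = 129 − 74 = 55.
Row 3 needs 129; the known cells sum to 86, so (3,2) = 43.
The remaining cell in column 1 is (1,1) = 129 − 98 = 31.
Using column 2: 27 + 43 + ? → (1,2) = 129 − 70 = 59.
Column 3 must total 129; the given cells sum to 90, so (1,3) = 39.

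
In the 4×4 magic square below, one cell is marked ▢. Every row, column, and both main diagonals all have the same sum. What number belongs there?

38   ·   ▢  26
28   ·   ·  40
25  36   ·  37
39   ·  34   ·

Column 1 is complete and sums to 130; that is the magic constant.
Row 3: 25 + 36 + 37 + ? = 130, so (3,3) = 32.
Using column 4: 26 + 40 + 37 + ? → (4,4) = 130 − 103 = 27.
From main diagonal, 130 − (38 + 32 + 27) gives (2,2) = 33.
Anti-diagonal: 26 + 36 + 39 + ? = 130, so (2,3) = 29.
Using row 4: 39 + 34 + 27 + ? → (4,2) = 130 − 100 = 30.
Using column 2: 33 + 36 + 30 + ? → (1,2) = 130 − 99 = 31.
Column 3: 29 + 32 + 34 + ? = 130, so (1,3) = 35.

35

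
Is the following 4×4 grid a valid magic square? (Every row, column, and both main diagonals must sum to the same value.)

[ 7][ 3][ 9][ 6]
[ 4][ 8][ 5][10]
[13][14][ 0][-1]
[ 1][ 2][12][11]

Row 1: 7 + 3 + 9 + 6 = 25.
Row 2: 4 + 8 + 5 + 10 = 27.
Row 3: 13 + 14 + 0 + (-1) = 26.
Row 4: 1 + 2 + 12 + 11 = 26.
Column 1: 7 + 4 + 13 + 1 = 25.
Column 2: 3 + 8 + 14 + 2 = 27.
Column 3: 9 + 5 + 0 + 12 = 26.
Column 4: 6 + 10 + (-1) + 11 = 26.
Main diagonal: 7 + 8 + 0 + 11 = 26.
Anti-diagonal: 6 + 5 + 14 + 1 = 26.

No — row 4 sums to 26 but row 2 sums to 27.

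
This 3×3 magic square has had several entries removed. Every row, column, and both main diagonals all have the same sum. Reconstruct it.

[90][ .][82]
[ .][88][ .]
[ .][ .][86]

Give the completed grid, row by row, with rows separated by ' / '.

90 92 82 / 80 88 96 / 94 84 86

Main diagonal is already complete: 90 + 88 + 86 = 264, so that is the magic constant.
Row 1 must total 264; the given cells sum to 172, so (1,2) = 92.
From column 2, 264 − (92 + 88) gives (3,2) = 84.
Column 3 must total 264; the given cells sum to 168, so (2,3) = 96.
Anti-diagonal must total 264; the given cells sum to 170, so (3,1) = 94.
From row 2, 264 − (88 + 96) gives (2,1) = 80.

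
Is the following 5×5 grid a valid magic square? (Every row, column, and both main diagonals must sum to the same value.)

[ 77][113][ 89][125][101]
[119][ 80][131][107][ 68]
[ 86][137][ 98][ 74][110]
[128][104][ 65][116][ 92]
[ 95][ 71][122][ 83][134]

Row 1: 77 + 113 + 89 + 125 + 101 = 505.
Row 2: 119 + 80 + 131 + 107 + 68 = 505.
Row 3: 86 + 137 + 98 + 74 + 110 = 505.
Row 4: 128 + 104 + 65 + 116 + 92 = 505.
Row 5: 95 + 71 + 122 + 83 + 134 = 505.
Column 1: 77 + 119 + 86 + 128 + 95 = 505.
Column 2: 113 + 80 + 137 + 104 + 71 = 505.
Column 3: 89 + 131 + 98 + 65 + 122 = 505.
Column 4: 125 + 107 + 74 + 116 + 83 = 505.
Column 5: 101 + 68 + 110 + 92 + 134 = 505.
Main diagonal: 77 + 80 + 98 + 116 + 134 = 505.
Anti-diagonal: 101 + 107 + 98 + 104 + 95 = 505.
All lines sum to 505.

Yes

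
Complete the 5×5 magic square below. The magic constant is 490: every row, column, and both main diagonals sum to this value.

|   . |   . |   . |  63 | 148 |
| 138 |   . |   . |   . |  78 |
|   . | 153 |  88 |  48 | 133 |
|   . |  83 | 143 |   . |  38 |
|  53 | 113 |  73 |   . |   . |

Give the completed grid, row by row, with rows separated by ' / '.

From row 3, 490 − (153 + 88 + 48 + 133) gives (3,1) = 68.
Column 5: 148 + 78 + 133 + 38 + ? = 490, so (5,5) = 93.
Anti-diagonal must total 490; the given cells sum to 372, so (2,4) = 118.
The remaining cell in row 5 is (5,4) = 490 − 332 = 158.
The remaining cell in column 4 is (4,4) = 490 − 387 = 103.
Using row 4: 83 + 143 + 103 + 38 + ? → (4,1) = 490 − 367 = 123.
Column 1 needs 490; the known cells sum to 382, so (1,1) = 108.
The remaining cell in main diagonal is (2,2) = 490 − 392 = 98.
Row 2 needs 490; the known cells sum to 432, so (2,3) = 58.
Column 2 must total 490; the given cells sum to 447, so (1,2) = 43.
Column 3 must total 490; the given cells sum to 362, so (1,3) = 128.

108 43 128 63 148 / 138 98 58 118 78 / 68 153 88 48 133 / 123 83 143 103 38 / 53 113 73 158 93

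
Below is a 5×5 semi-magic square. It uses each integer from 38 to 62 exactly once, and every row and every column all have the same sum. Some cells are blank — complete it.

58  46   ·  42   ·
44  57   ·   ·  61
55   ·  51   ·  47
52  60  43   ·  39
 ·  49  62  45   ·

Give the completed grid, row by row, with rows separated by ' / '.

58 46 54 42 50 / 44 57 40 48 61 / 55 38 51 59 47 / 52 60 43 56 39 / 41 49 62 45 53

The entries are 38 through 62, which sum to 1250, so each line sums to 1250/5 = 250.
The remaining cell in row 4 is (4,4) = 250 − 194 = 56.
Column 1: 58 + 44 + 55 + 52 + ? = 250, so (5,1) = 41.
Column 2 needs 250; the known cells sum to 212, so (3,2) = 38.
Row 3 needs 250; the known cells sum to 191, so (3,4) = 59.
From row 5, 250 − (41 + 49 + 62 + 45) gives (5,5) = 53.
Using column 4: 42 + 59 + 56 + 45 + ? → (2,4) = 250 − 202 = 48.
Column 5 must total 250; the given cells sum to 200, so (1,5) = 50.
From row 1, 250 − (58 + 46 + 42 + 50) gives (1,3) = 54.
Row 2: 44 + 57 + 48 + 61 + ? = 250, so (2,3) = 40.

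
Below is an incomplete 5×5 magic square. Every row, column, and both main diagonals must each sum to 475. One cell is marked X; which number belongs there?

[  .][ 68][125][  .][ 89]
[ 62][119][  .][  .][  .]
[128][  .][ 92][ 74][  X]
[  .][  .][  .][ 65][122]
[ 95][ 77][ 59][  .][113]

Using row 5: 95 + 77 + 59 + 113 + ? → (5,4) = 475 − 344 = 131.
From main diagonal, 475 − (119 + 92 + 65 + 113) gives (1,1) = 86.
From row 1, 475 − (86 + 68 + 125 + 89) gives (1,4) = 107.
Column 1: 86 + 62 + 128 + 95 + ? = 475, so (4,1) = 104.
The remaining cell in column 4 is (2,4) = 475 − 377 = 98.
The remaining cell in anti-diagonal is (4,2) = 475 − 374 = 101.
Row 4: 104 + 101 + 65 + 122 + ? = 475, so (4,3) = 83.
From column 2, 475 − (68 + 119 + 101 + 77) gives (3,2) = 110.
Column 3 needs 475; the known cells sum to 359, so (2,3) = 116.
Row 2 must total 475; the given cells sum to 395, so (2,5) = 80.
Row 3 must total 475; the given cells sum to 404, so (3,5) = 71.

71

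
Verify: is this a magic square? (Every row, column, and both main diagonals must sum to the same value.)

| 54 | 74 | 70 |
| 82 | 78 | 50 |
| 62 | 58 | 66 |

No — anti-diagonal sums to 210 but column 3 sums to 186.

Row 1: 54 + 74 + 70 = 198.
Row 2: 82 + 78 + 50 = 210.
Row 3: 62 + 58 + 66 = 186.
Column 1: 54 + 82 + 62 = 198.
Column 2: 74 + 78 + 58 = 210.
Column 3: 70 + 50 + 66 = 186.
Main diagonal: 54 + 78 + 66 = 198.
Anti-diagonal: 70 + 78 + 62 = 210.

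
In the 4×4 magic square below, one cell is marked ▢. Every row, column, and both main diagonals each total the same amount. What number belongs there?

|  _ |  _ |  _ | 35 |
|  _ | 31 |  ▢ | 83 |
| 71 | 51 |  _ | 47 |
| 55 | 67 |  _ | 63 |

Column 4 is complete and sums to 228; that is the magic constant.
Row 3 needs 228; the known cells sum to 169, so (3,3) = 59.
Row 4 must total 228; the given cells sum to 185, so (4,3) = 43.
From column 2, 228 − (31 + 51 + 67) gives (1,2) = 79.
Using main diagonal: 31 + 59 + 63 + ? → (1,1) = 228 − 153 = 75.
From anti-diagonal, 228 − (35 + 51 + 55) gives (2,3) = 87.

87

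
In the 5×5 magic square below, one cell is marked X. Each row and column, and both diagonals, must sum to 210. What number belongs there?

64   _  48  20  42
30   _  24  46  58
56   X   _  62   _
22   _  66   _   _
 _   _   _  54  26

The remaining cell in row 1 is (1,2) = 210 − 174 = 36.
From row 2, 210 − (30 + 24 + 46 + 58) gives (2,2) = 52.
Column 1 must total 210; the given cells sum to 172, so (5,1) = 38.
Column 4 must total 210; the given cells sum to 182, so (4,4) = 28.
From main diagonal, 210 − (64 + 52 + 28 + 26) gives (3,3) = 40.
The remaining cell in anti-diagonal is (4,2) = 210 − 166 = 44.
Row 4 needs 210; the known cells sum to 160, so (4,5) = 50.
Column 3 must total 210; the given cells sum to 178, so (5,3) = 32.
From column 5, 210 − (42 + 58 + 50 + 26) gives (3,5) = 34.
The remaining cell in row 3 is (3,2) = 210 − 192 = 18.

18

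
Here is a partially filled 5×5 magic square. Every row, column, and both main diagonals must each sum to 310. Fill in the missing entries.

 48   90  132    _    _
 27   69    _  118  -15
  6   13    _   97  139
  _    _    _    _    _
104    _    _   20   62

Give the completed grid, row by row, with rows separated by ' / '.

48 90 132 -1 41 / 27 69 111 118 -15 / 6 13 55 97 139 / 125 -8 34 76 83 / 104 146 -22 20 62

The remaining cell in row 2 is (2,3) = 310 − 199 = 111.
Row 3: 6 + 13 + 97 + 139 + ? = 310, so (3,3) = 55.
The remaining cell in column 1 is (4,1) = 310 − 185 = 125.
Main diagonal must total 310; the given cells sum to 234, so (4,4) = 76.
The remaining cell in column 4 is (1,4) = 310 − 311 = -1.
From row 1, 310 − (48 + 90 + 132 + (-1)) gives (1,5) = 41.
The remaining cell in column 5 is (4,5) = 310 − 227 = 83.
From anti-diagonal, 310 − (41 + 118 + 55 + 104) gives (4,2) = -8.
Row 4 must total 310; the given cells sum to 276, so (4,3) = 34.
Column 2 must total 310; the given cells sum to 164, so (5,2) = 146.
From column 3, 310 − (132 + 111 + 55 + 34) gives (5,3) = -22.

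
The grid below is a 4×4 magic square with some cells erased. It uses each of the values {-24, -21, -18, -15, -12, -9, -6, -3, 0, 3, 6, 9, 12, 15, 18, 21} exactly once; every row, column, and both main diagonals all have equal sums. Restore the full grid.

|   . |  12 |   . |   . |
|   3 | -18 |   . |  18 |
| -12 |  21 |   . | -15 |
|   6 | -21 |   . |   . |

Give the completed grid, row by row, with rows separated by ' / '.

The 16 entries sum to -24, so each line sums to -24/4 = -6.
From row 2, -6 − (3 + (-18) + 18) gives (2,3) = -9.
Row 3: -12 + 21 + (-15) + ? = -6, so (3,3) = 0.
The remaining cell in column 1 is (1,1) = -6 − (-3) = -3.
Main diagonal: -3 + (-18) + 0 + ? = -6, so (4,4) = 15.
Using anti-diagonal: -9 + 21 + 6 + ? → (1,4) = -6 − 18 = -24.
Using row 1: -3 + 12 + (-24) + ? → (1,3) = -6 − (-15) = 9.
Row 4 must total -6; the given cells sum to 0, so (4,3) = -6.

-3 12 9 -24 / 3 -18 -9 18 / -12 21 0 -15 / 6 -21 -6 15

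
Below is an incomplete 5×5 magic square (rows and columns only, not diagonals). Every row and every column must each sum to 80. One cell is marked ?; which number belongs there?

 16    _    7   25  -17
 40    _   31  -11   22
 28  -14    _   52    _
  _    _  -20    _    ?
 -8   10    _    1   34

From row 1, 80 − (16 + 7 + 25 + (-17)) gives (1,2) = 49.
Row 2: 40 + 31 + (-11) + 22 + ? = 80, so (2,2) = -2.
The remaining cell in row 5 is (5,3) = 80 − 37 = 43.
Column 1: 16 + 40 + 28 + (-8) + ? = 80, so (4,1) = 4.
Using column 2: 49 + (-2) + (-14) + 10 + ? → (4,2) = 80 − 43 = 37.
The remaining cell in column 3 is (3,3) = 80 − 61 = 19.
Column 4 needs 80; the known cells sum to 67, so (4,4) = 13.
The remaining cell in row 3 is (3,5) = 80 − 85 = -5.
From row 4, 80 − (4 + 37 + (-20) + 13) gives (4,5) = 46.

46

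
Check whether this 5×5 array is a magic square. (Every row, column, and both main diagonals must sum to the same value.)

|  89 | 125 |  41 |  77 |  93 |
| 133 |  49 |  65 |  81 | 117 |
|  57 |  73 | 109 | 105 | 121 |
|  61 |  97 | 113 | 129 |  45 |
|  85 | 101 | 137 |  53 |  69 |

No — row 1 sums to 425 but column 2 sums to 445.

Row 1: 89 + 125 + 41 + 77 + 93 = 425.
Row 2: 133 + 49 + 65 + 81 + 117 = 445.
Row 3: 57 + 73 + 109 + 105 + 121 = 465.
Row 4: 61 + 97 + 113 + 129 + 45 = 445.
Row 5: 85 + 101 + 137 + 53 + 69 = 445.
Column 1: 89 + 133 + 57 + 61 + 85 = 425.
Column 2: 125 + 49 + 73 + 97 + 101 = 445.
Column 3: 41 + 65 + 109 + 113 + 137 = 465.
Column 4: 77 + 81 + 105 + 129 + 53 = 445.
Column 5: 93 + 117 + 121 + 45 + 69 = 445.
Main diagonal: 89 + 49 + 109 + 129 + 69 = 445.
Anti-diagonal: 93 + 81 + 109 + 97 + 85 = 465.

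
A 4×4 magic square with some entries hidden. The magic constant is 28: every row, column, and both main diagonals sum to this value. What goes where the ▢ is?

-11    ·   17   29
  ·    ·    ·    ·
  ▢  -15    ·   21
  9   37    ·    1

-3

Row 1 must total 28; the given cells sum to 35, so (1,2) = -7.
Row 4 must total 28; the given cells sum to 47, so (4,3) = -19.
Column 2 must total 28; the given cells sum to 15, so (2,2) = 13.
Using column 4: 29 + 21 + 1 + ? → (2,4) = 28 − 51 = -23.
Main diagonal: -11 + 13 + 1 + ? = 28, so (3,3) = 25.
Anti-diagonal needs 28; the known cells sum to 23, so (2,3) = 5.
Using row 2: 13 + 5 + (-23) + ? → (2,1) = 28 − (-5) = 33.
The remaining cell in row 3 is (3,1) = 28 − 31 = -3.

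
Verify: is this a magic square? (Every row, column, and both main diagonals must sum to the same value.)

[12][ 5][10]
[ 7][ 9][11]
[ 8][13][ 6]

Yes

Row 1: 12 + 5 + 10 = 27.
Row 2: 7 + 9 + 11 = 27.
Row 3: 8 + 13 + 6 = 27.
Column 1: 12 + 7 + 8 = 27.
Column 2: 5 + 9 + 13 = 27.
Column 3: 10 + 11 + 6 = 27.
Main diagonal: 12 + 9 + 6 = 27.
Anti-diagonal: 10 + 9 + 8 = 27.
All lines sum to 27.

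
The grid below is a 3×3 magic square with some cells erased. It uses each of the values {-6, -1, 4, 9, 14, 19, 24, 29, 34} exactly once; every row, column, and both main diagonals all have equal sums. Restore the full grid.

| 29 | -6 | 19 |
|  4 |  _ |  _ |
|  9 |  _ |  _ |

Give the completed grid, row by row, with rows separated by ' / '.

The 9 entries sum to 126, so each line sums to 126/3 = 42.
Using anti-diagonal: 19 + 9 + ? → (2,2) = 42 − 28 = 14.
From row 2, 42 − (4 + 14) gives (2,3) = 24.
From column 2, 42 − (-6 + 14) gives (3,2) = 34.
From column 3, 42 − (19 + 24) gives (3,3) = -1.

29 -6 19 / 4 14 24 / 9 34 -1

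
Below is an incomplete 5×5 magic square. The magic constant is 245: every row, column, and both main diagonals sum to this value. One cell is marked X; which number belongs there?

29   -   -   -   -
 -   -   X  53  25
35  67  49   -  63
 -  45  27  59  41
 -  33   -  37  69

71

Row 3: 35 + 67 + 49 + 63 + ? = 245, so (3,4) = 31.
Row 4: 45 + 27 + 59 + 41 + ? = 245, so (4,1) = 73.
The remaining cell in column 4 is (1,4) = 245 − 180 = 65.
The remaining cell in column 5 is (1,5) = 245 − 198 = 47.
From main diagonal, 245 − (29 + 49 + 59 + 69) gives (2,2) = 39.
Anti-diagonal must total 245; the given cells sum to 194, so (5,1) = 51.
Using row 5: 51 + 33 + 37 + 69 + ? → (5,3) = 245 − 190 = 55.
The remaining cell in column 1 is (2,1) = 245 − 188 = 57.
Column 2: 39 + 67 + 45 + 33 + ? = 245, so (1,2) = 61.
Row 1 must total 245; the given cells sum to 202, so (1,3) = 43.
From row 2, 245 − (57 + 39 + 53 + 25) gives (2,3) = 71.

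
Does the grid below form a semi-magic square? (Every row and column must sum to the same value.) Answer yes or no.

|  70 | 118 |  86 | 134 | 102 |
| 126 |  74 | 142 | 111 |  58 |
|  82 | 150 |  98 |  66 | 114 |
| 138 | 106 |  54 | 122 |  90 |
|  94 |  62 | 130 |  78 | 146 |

No — row 3 sums to 510 but row 2 sums to 511.

Row 1: 70 + 118 + 86 + 134 + 102 = 510.
Row 2: 126 + 74 + 142 + 111 + 58 = 511.
Row 3: 82 + 150 + 98 + 66 + 114 = 510.
Row 4: 138 + 106 + 54 + 122 + 90 = 510.
Row 5: 94 + 62 + 130 + 78 + 146 = 510.
Column 1: 70 + 126 + 82 + 138 + 94 = 510.
Column 2: 118 + 74 + 150 + 106 + 62 = 510.
Column 3: 86 + 142 + 98 + 54 + 130 = 510.
Column 4: 134 + 111 + 66 + 122 + 78 = 511.
Column 5: 102 + 58 + 114 + 90 + 146 = 510.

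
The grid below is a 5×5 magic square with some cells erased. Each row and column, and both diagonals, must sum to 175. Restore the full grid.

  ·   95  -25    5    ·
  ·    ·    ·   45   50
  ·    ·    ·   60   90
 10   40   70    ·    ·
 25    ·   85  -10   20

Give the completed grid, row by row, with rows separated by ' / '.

65 95 -25 5 35 / 80 -15 15 45 50 / -5 0 30 60 90 / 10 40 70 75 -20 / 25 55 85 -10 20

The remaining cell in row 5 is (5,2) = 175 − 120 = 55.
Column 4 must total 175; the given cells sum to 100, so (4,4) = 75.
The remaining cell in row 4 is (4,5) = 175 − 195 = -20.
Column 5: 50 + 90 + (-20) + 20 + ? = 175, so (1,5) = 35.
Anti-diagonal must total 175; the given cells sum to 145, so (3,3) = 30.
Row 1: 95 + (-25) + 5 + 35 + ? = 175, so (1,1) = 65.
From column 3, 175 − (-25 + 30 + 70 + 85) gives (2,3) = 15.
Main diagonal must total 175; the given cells sum to 190, so (2,2) = -15.
From row 2, 175 − (-15 + 15 + 45 + 50) gives (2,1) = 80.
Column 1: 65 + 80 + 10 + 25 + ? = 175, so (3,1) = -5.
Column 2 must total 175; the given cells sum to 175, so (3,2) = 0.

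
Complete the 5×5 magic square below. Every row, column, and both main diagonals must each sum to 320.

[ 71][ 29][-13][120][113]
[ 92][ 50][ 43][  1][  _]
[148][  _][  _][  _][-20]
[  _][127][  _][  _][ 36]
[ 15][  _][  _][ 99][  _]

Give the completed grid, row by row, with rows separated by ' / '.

71 29 -13 120 113 / 92 50 43 1 134 / 148 106 64 22 -20 / -6 127 85 78 36 / 15 8 141 99 57

Using row 2: 92 + 50 + 43 + 1 + ? → (2,5) = 320 − 186 = 134.
Column 1: 71 + 92 + 148 + 15 + ? = 320, so (4,1) = -6.
Column 5 must total 320; the given cells sum to 263, so (5,5) = 57.
Anti-diagonal: 113 + 1 + 127 + 15 + ? = 320, so (3,3) = 64.
Main diagonal: 71 + 50 + 64 + 57 + ? = 320, so (4,4) = 78.
From row 4, 320 − (-6 + 127 + 78 + 36) gives (4,3) = 85.
Column 3 needs 320; the known cells sum to 179, so (5,3) = 141.
Column 4 must total 320; the given cells sum to 298, so (3,4) = 22.
The remaining cell in row 3 is (3,2) = 320 − 214 = 106.
Using row 5: 15 + 141 + 99 + 57 + ? → (5,2) = 320 − 312 = 8.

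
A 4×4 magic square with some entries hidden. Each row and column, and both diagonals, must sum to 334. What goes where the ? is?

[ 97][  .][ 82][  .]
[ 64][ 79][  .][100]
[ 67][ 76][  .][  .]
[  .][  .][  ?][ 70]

73

From row 2, 334 − (64 + 79 + 100) gives (2,3) = 91.
Column 1 needs 334; the known cells sum to 228, so (4,1) = 106.
Using main diagonal: 97 + 79 + 70 + ? → (3,3) = 334 − 246 = 88.
Anti-diagonal must total 334; the given cells sum to 273, so (1,4) = 61.
From row 1, 334 − (97 + 82 + 61) gives (1,2) = 94.
Using row 3: 67 + 76 + 88 + ? → (3,4) = 334 − 231 = 103.
The remaining cell in column 2 is (4,2) = 334 − 249 = 85.
Column 3 needs 334; the known cells sum to 261, so (4,3) = 73.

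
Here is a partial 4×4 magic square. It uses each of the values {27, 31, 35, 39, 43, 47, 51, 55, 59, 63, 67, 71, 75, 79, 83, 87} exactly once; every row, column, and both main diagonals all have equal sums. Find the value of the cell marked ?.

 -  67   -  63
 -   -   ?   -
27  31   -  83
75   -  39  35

59

The 16 entries sum to 912, so each line sums to 912/4 = 228.
Row 3: 27 + 31 + 83 + ? = 228, so (3,3) = 87.
Row 4: 75 + 39 + 35 + ? = 228, so (4,2) = 79.
The remaining cell in column 2 is (2,2) = 228 − 177 = 51.
Column 4 needs 228; the known cells sum to 181, so (2,4) = 47.
Using main diagonal: 51 + 87 + 35 + ? → (1,1) = 228 − 173 = 55.
Anti-diagonal must total 228; the given cells sum to 169, so (2,3) = 59.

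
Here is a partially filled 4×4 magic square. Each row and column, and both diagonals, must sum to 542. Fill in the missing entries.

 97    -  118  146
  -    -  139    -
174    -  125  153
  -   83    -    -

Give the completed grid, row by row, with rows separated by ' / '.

97 181 118 146 / 104 188 139 111 / 174 90 125 153 / 167 83 160 132

The remaining cell in row 1 is (1,2) = 542 − 361 = 181.
Row 3 needs 542; the known cells sum to 452, so (3,2) = 90.
Using column 2: 181 + 90 + 83 + ? → (2,2) = 542 − 354 = 188.
Column 3 needs 542; the known cells sum to 382, so (4,3) = 160.
Main diagonal needs 542; the known cells sum to 410, so (4,4) = 132.
Anti-diagonal: 146 + 139 + 90 + ? = 542, so (4,1) = 167.
From column 1, 542 − (97 + 174 + 167) gives (2,1) = 104.
Column 4 needs 542; the known cells sum to 431, so (2,4) = 111.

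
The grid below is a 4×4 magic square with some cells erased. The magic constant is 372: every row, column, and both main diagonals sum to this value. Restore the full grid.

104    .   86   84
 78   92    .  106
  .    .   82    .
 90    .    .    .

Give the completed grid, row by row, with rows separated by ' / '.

The remaining cell in row 1 is (1,2) = 372 − 274 = 98.
Row 2 needs 372; the known cells sum to 276, so (2,3) = 96.
Column 1 needs 372; the known cells sum to 272, so (3,1) = 100.
Column 3: 86 + 96 + 82 + ? = 372, so (4,3) = 108.
Main diagonal must total 372; the given cells sum to 278, so (4,4) = 94.
Anti-diagonal must total 372; the given cells sum to 270, so (3,2) = 102.
Using row 3: 100 + 102 + 82 + ? → (3,4) = 372 − 284 = 88.
The remaining cell in row 4 is (4,2) = 372 − 292 = 80.

104 98 86 84 / 78 92 96 106 / 100 102 82 88 / 90 80 108 94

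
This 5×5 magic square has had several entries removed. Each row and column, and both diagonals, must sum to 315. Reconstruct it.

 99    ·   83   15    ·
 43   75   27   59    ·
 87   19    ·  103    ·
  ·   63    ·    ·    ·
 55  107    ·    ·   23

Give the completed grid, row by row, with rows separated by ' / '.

Row 2: 43 + 75 + 27 + 59 + ? = 315, so (2,5) = 111.
From column 1, 315 − (99 + 43 + 87 + 55) gives (4,1) = 31.
The remaining cell in column 2 is (1,2) = 315 − 264 = 51.
Using row 1: 99 + 51 + 83 + 15 + ? → (1,5) = 315 − 248 = 67.
Anti-diagonal: 67 + 59 + 63 + 55 + ? = 315, so (3,3) = 71.
Row 3 must total 315; the given cells sum to 280, so (3,5) = 35.
Column 5: 67 + 111 + 35 + 23 + ? = 315, so (4,5) = 79.
Using main diagonal: 99 + 75 + 71 + 23 + ? → (4,4) = 315 − 268 = 47.
The remaining cell in row 4 is (4,3) = 315 − 220 = 95.
The remaining cell in column 3 is (5,3) = 315 − 276 = 39.
Column 4 needs 315; the known cells sum to 224, so (5,4) = 91.

99 51 83 15 67 / 43 75 27 59 111 / 87 19 71 103 35 / 31 63 95 47 79 / 55 107 39 91 23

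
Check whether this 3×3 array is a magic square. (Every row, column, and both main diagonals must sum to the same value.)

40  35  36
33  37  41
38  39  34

Row 1: 40 + 35 + 36 = 111.
Row 2: 33 + 37 + 41 = 111.
Row 3: 38 + 39 + 34 = 111.
Column 1: 40 + 33 + 38 = 111.
Column 2: 35 + 37 + 39 = 111.
Column 3: 36 + 41 + 34 = 111.
Main diagonal: 40 + 37 + 34 = 111.
Anti-diagonal: 36 + 37 + 38 = 111.
All lines sum to 111.

Yes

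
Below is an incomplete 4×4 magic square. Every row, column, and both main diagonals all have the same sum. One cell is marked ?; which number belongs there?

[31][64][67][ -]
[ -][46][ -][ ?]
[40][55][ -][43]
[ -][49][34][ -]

58

Column 2 is complete and sums to 214; that is the magic constant.
From row 1, 214 − (31 + 64 + 67) gives (1,4) = 52.
The remaining cell in row 3 is (3,3) = 214 − 138 = 76.
From column 3, 214 − (67 + 76 + 34) gives (2,3) = 37.
Using main diagonal: 31 + 46 + 76 + ? → (4,4) = 214 − 153 = 61.
The remaining cell in anti-diagonal is (4,1) = 214 − 144 = 70.
The remaining cell in column 1 is (2,1) = 214 − 141 = 73.
Column 4 must total 214; the given cells sum to 156, so (2,4) = 58.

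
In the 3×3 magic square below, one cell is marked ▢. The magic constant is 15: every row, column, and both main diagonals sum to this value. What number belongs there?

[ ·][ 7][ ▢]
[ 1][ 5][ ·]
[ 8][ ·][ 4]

Row 2: 1 + 5 + ? = 15, so (2,3) = 9.
Using row 3: 8 + 4 + ? → (3,2) = 15 − 12 = 3.
Column 1: 1 + 8 + ? = 15, so (1,1) = 6.
Using column 3: 9 + 4 + ? → (1,3) = 15 − 13 = 2.

2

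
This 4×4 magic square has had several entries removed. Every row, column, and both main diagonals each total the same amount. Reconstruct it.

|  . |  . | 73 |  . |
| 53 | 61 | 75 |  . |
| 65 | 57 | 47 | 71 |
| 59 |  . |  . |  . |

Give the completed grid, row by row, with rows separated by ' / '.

63 55 73 49 / 53 61 75 51 / 65 57 47 71 / 59 67 45 69

Row 3 is already complete: 65 + 57 + 47 + 71 = 240, so that is the magic constant.
Using row 2: 53 + 61 + 75 + ? → (2,4) = 240 − 189 = 51.
From column 1, 240 − (53 + 65 + 59) gives (1,1) = 63.
Column 3: 73 + 75 + 47 + ? = 240, so (4,3) = 45.
The remaining cell in main diagonal is (4,4) = 240 − 171 = 69.
Anti-diagonal: 75 + 57 + 59 + ? = 240, so (1,4) = 49.
Row 1: 63 + 73 + 49 + ? = 240, so (1,2) = 55.
Using row 4: 59 + 45 + 69 + ? → (4,2) = 240 − 173 = 67.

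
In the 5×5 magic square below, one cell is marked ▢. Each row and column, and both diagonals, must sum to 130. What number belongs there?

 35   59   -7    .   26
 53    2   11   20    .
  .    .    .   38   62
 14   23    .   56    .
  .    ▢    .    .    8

41

Row 1 needs 130; the known cells sum to 113, so (1,4) = 17.
From row 2, 130 − (53 + 2 + 11 + 20) gives (2,5) = 44.
Column 4 needs 130; the known cells sum to 131, so (5,4) = -1.
The remaining cell in column 5 is (4,5) = 130 − 140 = -10.
Main diagonal must total 130; the given cells sum to 101, so (3,3) = 29.
Using anti-diagonal: 26 + 20 + 29 + 23 + ? → (5,1) = 130 − 98 = 32.
Row 4 needs 130; the known cells sum to 83, so (4,3) = 47.
Column 1 must total 130; the given cells sum to 134, so (3,1) = -4.
Column 3 needs 130; the known cells sum to 80, so (5,3) = 50.
Row 3 must total 130; the given cells sum to 125, so (3,2) = 5.
From row 5, 130 − (32 + 50 + (-1) + 8) gives (5,2) = 41.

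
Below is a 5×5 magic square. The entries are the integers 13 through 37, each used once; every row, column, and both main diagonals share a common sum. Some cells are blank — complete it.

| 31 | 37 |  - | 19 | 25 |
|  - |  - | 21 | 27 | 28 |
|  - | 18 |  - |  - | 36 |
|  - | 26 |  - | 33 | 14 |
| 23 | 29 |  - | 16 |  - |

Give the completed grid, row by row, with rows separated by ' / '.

31 37 13 19 25 / 34 15 21 27 28 / 17 18 24 30 36 / 20 26 32 33 14 / 23 29 35 16 22

The entries are 13 through 37, which sum to 625, so each line sums to 625/5 = 125.
Using row 1: 31 + 37 + 19 + 25 + ? → (1,3) = 125 − 112 = 13.
From column 2, 125 − (37 + 18 + 26 + 29) gives (2,2) = 15.
From column 4, 125 − (19 + 27 + 33 + 16) gives (3,4) = 30.
Column 5 must total 125; the given cells sum to 103, so (5,5) = 22.
Using main diagonal: 31 + 15 + 33 + 22 + ? → (3,3) = 125 − 101 = 24.
From row 2, 125 − (15 + 21 + 27 + 28) gives (2,1) = 34.
The remaining cell in row 3 is (3,1) = 125 − 108 = 17.
The remaining cell in row 5 is (5,3) = 125 − 90 = 35.
From column 1, 125 − (31 + 34 + 17 + 23) gives (4,1) = 20.
Using column 3: 13 + 21 + 24 + 35 + ? → (4,3) = 125 − 93 = 32.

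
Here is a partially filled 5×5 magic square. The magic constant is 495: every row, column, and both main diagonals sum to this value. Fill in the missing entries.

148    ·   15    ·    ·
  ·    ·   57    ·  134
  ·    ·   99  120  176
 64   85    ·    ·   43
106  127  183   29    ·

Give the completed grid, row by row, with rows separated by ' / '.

148 169 15 71 92 / 155 36 57 113 134 / 22 78 99 120 176 / 64 85 141 162 43 / 106 127 183 29 50

Row 5 must total 495; the given cells sum to 445, so (5,5) = 50.
Column 3: 15 + 57 + 99 + 183 + ? = 495, so (4,3) = 141.
Column 5 needs 495; the known cells sum to 403, so (1,5) = 92.
Anti-diagonal needs 495; the known cells sum to 382, so (2,4) = 113.
Row 4: 64 + 85 + 141 + 43 + ? = 495, so (4,4) = 162.
From column 4, 495 − (113 + 120 + 162 + 29) gives (1,4) = 71.
The remaining cell in main diagonal is (2,2) = 495 − 459 = 36.
From row 1, 495 − (148 + 15 + 71 + 92) gives (1,2) = 169.
Row 2: 36 + 57 + 113 + 134 + ? = 495, so (2,1) = 155.
Column 1: 148 + 155 + 64 + 106 + ? = 495, so (3,1) = 22.
The remaining cell in column 2 is (3,2) = 495 − 417 = 78.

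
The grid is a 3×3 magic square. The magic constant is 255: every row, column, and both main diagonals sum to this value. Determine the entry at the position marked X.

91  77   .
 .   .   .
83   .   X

From row 1, 255 − (91 + 77) gives (1,3) = 87.
Using column 1: 91 + 83 + ? → (2,1) = 255 − 174 = 81.
From anti-diagonal, 255 − (87 + 83) gives (2,2) = 85.
Row 2: 81 + 85 + ? = 255, so (2,3) = 89.
Column 2: 77 + 85 + ? = 255, so (3,2) = 93.
Column 3 needs 255; the known cells sum to 176, so (3,3) = 79.

79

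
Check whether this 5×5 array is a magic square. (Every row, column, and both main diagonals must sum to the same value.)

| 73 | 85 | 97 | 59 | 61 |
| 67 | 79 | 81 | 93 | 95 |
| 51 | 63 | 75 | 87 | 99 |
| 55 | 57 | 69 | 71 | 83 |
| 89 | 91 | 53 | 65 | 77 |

Row 1: 73 + 85 + 97 + 59 + 61 = 375.
Row 2: 67 + 79 + 81 + 93 + 95 = 415.
Row 3: 51 + 63 + 75 + 87 + 99 = 375.
Row 4: 55 + 57 + 69 + 71 + 83 = 335.
Row 5: 89 + 91 + 53 + 65 + 77 = 375.
Column 1: 73 + 67 + 51 + 55 + 89 = 335.
Column 2: 85 + 79 + 63 + 57 + 91 = 375.
Column 3: 97 + 81 + 75 + 69 + 53 = 375.
Column 4: 59 + 93 + 87 + 71 + 65 = 375.
Column 5: 61 + 95 + 99 + 83 + 77 = 415.
Main diagonal: 73 + 79 + 75 + 71 + 77 = 375.
Anti-diagonal: 61 + 93 + 75 + 57 + 89 = 375.

No — anti-diagonal sums to 375 but column 5 sums to 415.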